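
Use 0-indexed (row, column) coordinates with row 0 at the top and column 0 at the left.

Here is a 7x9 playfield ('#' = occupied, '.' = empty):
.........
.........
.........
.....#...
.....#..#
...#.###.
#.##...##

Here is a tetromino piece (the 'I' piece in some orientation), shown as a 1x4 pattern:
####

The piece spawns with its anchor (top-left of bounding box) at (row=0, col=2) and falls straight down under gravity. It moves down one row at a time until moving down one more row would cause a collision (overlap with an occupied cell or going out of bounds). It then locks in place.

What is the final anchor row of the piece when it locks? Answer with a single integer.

Spawn at (row=0, col=2). Try each row:
  row 0: fits
  row 1: fits
  row 2: fits
  row 3: blocked -> lock at row 2

Answer: 2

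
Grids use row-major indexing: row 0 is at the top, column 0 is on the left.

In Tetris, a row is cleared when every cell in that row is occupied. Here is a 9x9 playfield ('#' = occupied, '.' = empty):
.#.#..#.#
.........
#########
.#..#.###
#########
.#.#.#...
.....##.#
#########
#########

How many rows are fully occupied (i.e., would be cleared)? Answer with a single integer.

Check each row:
  row 0: 5 empty cells -> not full
  row 1: 9 empty cells -> not full
  row 2: 0 empty cells -> FULL (clear)
  row 3: 4 empty cells -> not full
  row 4: 0 empty cells -> FULL (clear)
  row 5: 6 empty cells -> not full
  row 6: 6 empty cells -> not full
  row 7: 0 empty cells -> FULL (clear)
  row 8: 0 empty cells -> FULL (clear)
Total rows cleared: 4

Answer: 4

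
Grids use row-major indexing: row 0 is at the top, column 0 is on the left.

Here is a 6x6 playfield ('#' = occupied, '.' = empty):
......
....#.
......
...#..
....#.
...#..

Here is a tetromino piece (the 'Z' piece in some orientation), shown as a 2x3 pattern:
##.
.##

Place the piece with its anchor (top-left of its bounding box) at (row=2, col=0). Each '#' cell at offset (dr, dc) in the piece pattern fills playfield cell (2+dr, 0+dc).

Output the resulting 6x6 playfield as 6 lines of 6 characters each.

Fill (2+0,0+0) = (2,0)
Fill (2+0,0+1) = (2,1)
Fill (2+1,0+1) = (3,1)
Fill (2+1,0+2) = (3,2)

Answer: ......
....#.
##....
.###..
....#.
...#..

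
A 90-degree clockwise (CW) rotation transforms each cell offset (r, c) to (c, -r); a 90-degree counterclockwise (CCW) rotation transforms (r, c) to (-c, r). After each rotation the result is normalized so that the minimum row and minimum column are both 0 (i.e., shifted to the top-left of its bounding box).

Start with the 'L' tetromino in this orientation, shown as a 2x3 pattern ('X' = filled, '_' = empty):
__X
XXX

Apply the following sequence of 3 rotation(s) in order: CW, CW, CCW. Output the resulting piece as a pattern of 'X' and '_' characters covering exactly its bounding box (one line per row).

Start:
__X
XXX
After rotation 1 (CW):
X_
X_
XX
After rotation 2 (CW):
XXX
X__
After rotation 3 (CCW):
X_
X_
XX

Answer: X_
X_
XX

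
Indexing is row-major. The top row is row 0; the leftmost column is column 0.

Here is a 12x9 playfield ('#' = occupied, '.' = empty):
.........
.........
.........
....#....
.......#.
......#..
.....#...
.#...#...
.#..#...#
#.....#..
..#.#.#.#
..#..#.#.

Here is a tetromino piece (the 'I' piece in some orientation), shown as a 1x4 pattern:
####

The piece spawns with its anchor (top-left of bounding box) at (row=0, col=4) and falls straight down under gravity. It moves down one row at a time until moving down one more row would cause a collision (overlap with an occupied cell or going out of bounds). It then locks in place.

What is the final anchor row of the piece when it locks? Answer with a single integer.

Answer: 2

Derivation:
Spawn at (row=0, col=4). Try each row:
  row 0: fits
  row 1: fits
  row 2: fits
  row 3: blocked -> lock at row 2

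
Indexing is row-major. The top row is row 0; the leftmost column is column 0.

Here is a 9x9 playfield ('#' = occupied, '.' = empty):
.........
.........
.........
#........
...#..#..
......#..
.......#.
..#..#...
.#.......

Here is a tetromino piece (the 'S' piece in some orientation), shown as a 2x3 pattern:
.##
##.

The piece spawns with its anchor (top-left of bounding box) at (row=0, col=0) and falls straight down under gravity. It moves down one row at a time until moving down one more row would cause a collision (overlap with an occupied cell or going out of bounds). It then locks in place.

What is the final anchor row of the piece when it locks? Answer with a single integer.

Answer: 1

Derivation:
Spawn at (row=0, col=0). Try each row:
  row 0: fits
  row 1: fits
  row 2: blocked -> lock at row 1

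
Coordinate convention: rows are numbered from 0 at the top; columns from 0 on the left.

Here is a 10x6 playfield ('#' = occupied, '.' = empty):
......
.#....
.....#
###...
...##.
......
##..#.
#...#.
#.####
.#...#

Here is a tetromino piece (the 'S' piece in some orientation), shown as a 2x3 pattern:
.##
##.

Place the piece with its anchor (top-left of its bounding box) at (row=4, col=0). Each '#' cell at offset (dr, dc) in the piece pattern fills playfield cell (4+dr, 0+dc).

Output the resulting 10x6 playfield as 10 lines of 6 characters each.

Answer: ......
.#....
.....#
###...
.####.
##....
##..#.
#...#.
#.####
.#...#

Derivation:
Fill (4+0,0+1) = (4,1)
Fill (4+0,0+2) = (4,2)
Fill (4+1,0+0) = (5,0)
Fill (4+1,0+1) = (5,1)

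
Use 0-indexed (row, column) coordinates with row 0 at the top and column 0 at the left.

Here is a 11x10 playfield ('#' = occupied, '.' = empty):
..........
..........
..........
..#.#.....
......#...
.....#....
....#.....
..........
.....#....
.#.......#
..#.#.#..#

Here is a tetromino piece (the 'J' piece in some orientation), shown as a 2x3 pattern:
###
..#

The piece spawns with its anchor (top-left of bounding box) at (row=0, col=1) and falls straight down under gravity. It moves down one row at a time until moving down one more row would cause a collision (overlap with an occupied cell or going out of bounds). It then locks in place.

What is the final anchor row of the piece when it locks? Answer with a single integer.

Spawn at (row=0, col=1). Try each row:
  row 0: fits
  row 1: fits
  row 2: fits
  row 3: blocked -> lock at row 2

Answer: 2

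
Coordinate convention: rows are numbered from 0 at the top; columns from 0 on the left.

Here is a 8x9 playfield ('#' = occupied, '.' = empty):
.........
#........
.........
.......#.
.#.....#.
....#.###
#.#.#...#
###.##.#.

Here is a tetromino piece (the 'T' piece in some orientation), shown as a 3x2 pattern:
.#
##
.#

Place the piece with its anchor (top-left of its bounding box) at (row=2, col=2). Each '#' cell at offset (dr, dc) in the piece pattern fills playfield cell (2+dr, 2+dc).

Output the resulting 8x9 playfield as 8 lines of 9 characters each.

Answer: .........
#........
...#.....
..##...#.
.#.#...#.
....#.###
#.#.#...#
###.##.#.

Derivation:
Fill (2+0,2+1) = (2,3)
Fill (2+1,2+0) = (3,2)
Fill (2+1,2+1) = (3,3)
Fill (2+2,2+1) = (4,3)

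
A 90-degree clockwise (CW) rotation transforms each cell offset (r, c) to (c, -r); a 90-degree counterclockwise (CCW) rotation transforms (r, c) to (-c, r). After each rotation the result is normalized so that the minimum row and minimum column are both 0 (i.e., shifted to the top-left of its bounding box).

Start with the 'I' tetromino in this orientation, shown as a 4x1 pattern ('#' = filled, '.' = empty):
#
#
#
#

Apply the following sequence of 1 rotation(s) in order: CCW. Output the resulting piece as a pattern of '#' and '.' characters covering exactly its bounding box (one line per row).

Answer: ####

Derivation:
Start:
#
#
#
#
After rotation 1 (CCW):
####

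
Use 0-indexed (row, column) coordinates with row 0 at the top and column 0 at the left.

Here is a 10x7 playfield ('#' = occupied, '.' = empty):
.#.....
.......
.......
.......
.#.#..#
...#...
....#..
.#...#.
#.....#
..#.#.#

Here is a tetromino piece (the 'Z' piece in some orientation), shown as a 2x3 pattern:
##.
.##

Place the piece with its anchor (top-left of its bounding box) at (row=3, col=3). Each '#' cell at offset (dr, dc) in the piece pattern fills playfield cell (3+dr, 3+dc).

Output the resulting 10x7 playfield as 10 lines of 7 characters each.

Fill (3+0,3+0) = (3,3)
Fill (3+0,3+1) = (3,4)
Fill (3+1,3+1) = (4,4)
Fill (3+1,3+2) = (4,5)

Answer: .#.....
.......
.......
...##..
.#.####
...#...
....#..
.#...#.
#.....#
..#.#.#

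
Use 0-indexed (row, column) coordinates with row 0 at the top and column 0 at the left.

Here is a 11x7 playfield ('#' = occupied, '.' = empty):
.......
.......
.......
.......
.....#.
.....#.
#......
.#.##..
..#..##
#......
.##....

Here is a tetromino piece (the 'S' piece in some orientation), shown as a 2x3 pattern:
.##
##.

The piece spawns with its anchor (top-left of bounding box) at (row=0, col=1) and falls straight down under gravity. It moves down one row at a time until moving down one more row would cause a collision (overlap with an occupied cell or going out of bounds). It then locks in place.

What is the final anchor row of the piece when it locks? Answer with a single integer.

Spawn at (row=0, col=1). Try each row:
  row 0: fits
  row 1: fits
  row 2: fits
  row 3: fits
  row 4: fits
  row 5: fits
  row 6: blocked -> lock at row 5

Answer: 5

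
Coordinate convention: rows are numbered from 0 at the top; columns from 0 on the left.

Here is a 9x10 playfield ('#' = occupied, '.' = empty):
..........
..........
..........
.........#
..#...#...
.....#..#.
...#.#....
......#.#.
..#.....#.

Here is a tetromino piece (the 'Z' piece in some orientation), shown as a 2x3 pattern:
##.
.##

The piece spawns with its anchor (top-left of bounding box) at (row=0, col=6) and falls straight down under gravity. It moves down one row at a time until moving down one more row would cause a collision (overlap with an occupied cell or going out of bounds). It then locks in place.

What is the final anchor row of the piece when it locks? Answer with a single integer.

Answer: 3

Derivation:
Spawn at (row=0, col=6). Try each row:
  row 0: fits
  row 1: fits
  row 2: fits
  row 3: fits
  row 4: blocked -> lock at row 3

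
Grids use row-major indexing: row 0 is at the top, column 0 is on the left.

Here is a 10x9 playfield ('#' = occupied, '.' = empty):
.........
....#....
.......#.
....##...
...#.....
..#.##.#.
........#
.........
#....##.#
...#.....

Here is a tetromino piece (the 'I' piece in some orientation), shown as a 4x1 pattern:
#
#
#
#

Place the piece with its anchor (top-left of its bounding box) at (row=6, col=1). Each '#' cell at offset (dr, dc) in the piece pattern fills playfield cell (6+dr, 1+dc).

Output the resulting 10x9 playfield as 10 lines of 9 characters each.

Fill (6+0,1+0) = (6,1)
Fill (6+1,1+0) = (7,1)
Fill (6+2,1+0) = (8,1)
Fill (6+3,1+0) = (9,1)

Answer: .........
....#....
.......#.
....##...
...#.....
..#.##.#.
.#......#
.#.......
##...##.#
.#.#.....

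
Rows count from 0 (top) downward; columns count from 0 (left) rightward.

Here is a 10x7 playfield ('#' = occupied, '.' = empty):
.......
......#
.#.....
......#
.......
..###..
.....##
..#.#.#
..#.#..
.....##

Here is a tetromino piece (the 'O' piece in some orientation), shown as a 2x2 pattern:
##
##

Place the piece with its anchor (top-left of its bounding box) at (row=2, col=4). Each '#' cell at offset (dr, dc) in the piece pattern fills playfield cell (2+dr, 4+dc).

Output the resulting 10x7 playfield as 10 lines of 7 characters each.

Fill (2+0,4+0) = (2,4)
Fill (2+0,4+1) = (2,5)
Fill (2+1,4+0) = (3,4)
Fill (2+1,4+1) = (3,5)

Answer: .......
......#
.#..##.
....###
.......
..###..
.....##
..#.#.#
..#.#..
.....##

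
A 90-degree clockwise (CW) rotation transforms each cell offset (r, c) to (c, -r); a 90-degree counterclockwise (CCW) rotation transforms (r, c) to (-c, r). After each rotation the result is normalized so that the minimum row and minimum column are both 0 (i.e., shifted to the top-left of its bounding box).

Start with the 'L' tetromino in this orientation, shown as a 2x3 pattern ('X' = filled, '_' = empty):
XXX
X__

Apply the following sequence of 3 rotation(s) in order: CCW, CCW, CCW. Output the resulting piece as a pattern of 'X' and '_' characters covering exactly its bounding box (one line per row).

Start:
XXX
X__
After rotation 1 (CCW):
X_
X_
XX
After rotation 2 (CCW):
__X
XXX
After rotation 3 (CCW):
XX
_X
_X

Answer: XX
_X
_X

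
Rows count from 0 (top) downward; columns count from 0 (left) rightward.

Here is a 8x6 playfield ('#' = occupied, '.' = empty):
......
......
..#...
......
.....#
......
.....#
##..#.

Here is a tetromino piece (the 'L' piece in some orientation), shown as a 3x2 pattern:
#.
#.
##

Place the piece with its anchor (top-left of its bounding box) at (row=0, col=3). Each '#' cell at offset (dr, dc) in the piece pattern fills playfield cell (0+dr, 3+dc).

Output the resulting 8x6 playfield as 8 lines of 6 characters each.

Fill (0+0,3+0) = (0,3)
Fill (0+1,3+0) = (1,3)
Fill (0+2,3+0) = (2,3)
Fill (0+2,3+1) = (2,4)

Answer: ...#..
...#..
..###.
......
.....#
......
.....#
##..#.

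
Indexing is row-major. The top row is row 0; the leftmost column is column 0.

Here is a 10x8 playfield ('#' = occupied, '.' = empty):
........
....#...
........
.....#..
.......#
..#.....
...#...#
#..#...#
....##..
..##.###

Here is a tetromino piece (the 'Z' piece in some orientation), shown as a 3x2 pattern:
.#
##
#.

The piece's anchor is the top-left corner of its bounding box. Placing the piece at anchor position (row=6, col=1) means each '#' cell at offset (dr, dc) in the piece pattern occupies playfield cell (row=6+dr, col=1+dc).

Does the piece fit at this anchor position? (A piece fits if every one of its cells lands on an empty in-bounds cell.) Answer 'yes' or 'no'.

Check each piece cell at anchor (6, 1):
  offset (0,1) -> (6,2): empty -> OK
  offset (1,0) -> (7,1): empty -> OK
  offset (1,1) -> (7,2): empty -> OK
  offset (2,0) -> (8,1): empty -> OK
All cells valid: yes

Answer: yes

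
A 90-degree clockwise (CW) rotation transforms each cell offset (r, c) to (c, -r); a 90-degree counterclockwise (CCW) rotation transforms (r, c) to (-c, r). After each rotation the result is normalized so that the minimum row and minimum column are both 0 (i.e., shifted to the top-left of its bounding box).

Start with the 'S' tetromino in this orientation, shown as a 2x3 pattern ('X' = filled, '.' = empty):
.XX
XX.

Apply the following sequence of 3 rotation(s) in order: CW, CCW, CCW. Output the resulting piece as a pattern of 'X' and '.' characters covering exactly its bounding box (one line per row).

Start:
.XX
XX.
After rotation 1 (CW):
X.
XX
.X
After rotation 2 (CCW):
.XX
XX.
After rotation 3 (CCW):
X.
XX
.X

Answer: X.
XX
.X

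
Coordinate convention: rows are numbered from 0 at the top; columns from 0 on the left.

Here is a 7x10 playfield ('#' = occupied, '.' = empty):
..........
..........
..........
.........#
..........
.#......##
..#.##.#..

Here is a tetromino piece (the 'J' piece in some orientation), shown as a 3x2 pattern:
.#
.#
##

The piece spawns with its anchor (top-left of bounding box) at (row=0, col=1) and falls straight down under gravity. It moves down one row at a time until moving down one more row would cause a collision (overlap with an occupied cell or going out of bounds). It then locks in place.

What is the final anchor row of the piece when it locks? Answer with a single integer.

Answer: 2

Derivation:
Spawn at (row=0, col=1). Try each row:
  row 0: fits
  row 1: fits
  row 2: fits
  row 3: blocked -> lock at row 2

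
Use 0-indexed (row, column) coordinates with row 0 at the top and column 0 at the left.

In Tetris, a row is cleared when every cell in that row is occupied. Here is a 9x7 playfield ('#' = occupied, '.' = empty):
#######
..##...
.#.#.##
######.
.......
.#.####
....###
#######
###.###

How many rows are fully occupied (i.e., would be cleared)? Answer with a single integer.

Check each row:
  row 0: 0 empty cells -> FULL (clear)
  row 1: 5 empty cells -> not full
  row 2: 3 empty cells -> not full
  row 3: 1 empty cell -> not full
  row 4: 7 empty cells -> not full
  row 5: 2 empty cells -> not full
  row 6: 4 empty cells -> not full
  row 7: 0 empty cells -> FULL (clear)
  row 8: 1 empty cell -> not full
Total rows cleared: 2

Answer: 2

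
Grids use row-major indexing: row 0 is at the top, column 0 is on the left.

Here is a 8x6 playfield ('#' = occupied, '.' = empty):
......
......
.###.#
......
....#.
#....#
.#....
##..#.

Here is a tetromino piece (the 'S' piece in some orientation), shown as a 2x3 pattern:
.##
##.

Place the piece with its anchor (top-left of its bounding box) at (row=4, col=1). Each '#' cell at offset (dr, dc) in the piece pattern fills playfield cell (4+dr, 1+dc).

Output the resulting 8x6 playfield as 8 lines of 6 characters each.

Fill (4+0,1+1) = (4,2)
Fill (4+0,1+2) = (4,3)
Fill (4+1,1+0) = (5,1)
Fill (4+1,1+1) = (5,2)

Answer: ......
......
.###.#
......
..###.
###..#
.#....
##..#.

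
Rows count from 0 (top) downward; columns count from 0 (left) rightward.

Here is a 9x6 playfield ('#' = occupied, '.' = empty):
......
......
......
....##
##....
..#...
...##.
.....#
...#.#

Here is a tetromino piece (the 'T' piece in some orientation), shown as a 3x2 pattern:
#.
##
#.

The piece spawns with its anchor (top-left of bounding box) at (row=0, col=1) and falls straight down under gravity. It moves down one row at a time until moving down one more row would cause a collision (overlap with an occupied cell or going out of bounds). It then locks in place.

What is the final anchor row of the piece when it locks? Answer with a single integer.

Answer: 1

Derivation:
Spawn at (row=0, col=1). Try each row:
  row 0: fits
  row 1: fits
  row 2: blocked -> lock at row 1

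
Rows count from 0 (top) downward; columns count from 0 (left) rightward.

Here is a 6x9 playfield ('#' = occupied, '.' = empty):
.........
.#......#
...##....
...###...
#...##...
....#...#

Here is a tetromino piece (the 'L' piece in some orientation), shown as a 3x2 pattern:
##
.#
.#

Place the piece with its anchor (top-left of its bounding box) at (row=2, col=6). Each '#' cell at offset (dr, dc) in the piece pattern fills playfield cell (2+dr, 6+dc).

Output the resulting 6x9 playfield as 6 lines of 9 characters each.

Answer: .........
.#......#
...##.##.
...###.#.
#...##.#.
....#...#

Derivation:
Fill (2+0,6+0) = (2,6)
Fill (2+0,6+1) = (2,7)
Fill (2+1,6+1) = (3,7)
Fill (2+2,6+1) = (4,7)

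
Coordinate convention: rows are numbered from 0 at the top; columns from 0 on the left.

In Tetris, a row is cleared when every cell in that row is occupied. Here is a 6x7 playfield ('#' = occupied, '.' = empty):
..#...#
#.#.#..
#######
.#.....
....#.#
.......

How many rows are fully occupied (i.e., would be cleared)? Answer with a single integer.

Answer: 1

Derivation:
Check each row:
  row 0: 5 empty cells -> not full
  row 1: 4 empty cells -> not full
  row 2: 0 empty cells -> FULL (clear)
  row 3: 6 empty cells -> not full
  row 4: 5 empty cells -> not full
  row 5: 7 empty cells -> not full
Total rows cleared: 1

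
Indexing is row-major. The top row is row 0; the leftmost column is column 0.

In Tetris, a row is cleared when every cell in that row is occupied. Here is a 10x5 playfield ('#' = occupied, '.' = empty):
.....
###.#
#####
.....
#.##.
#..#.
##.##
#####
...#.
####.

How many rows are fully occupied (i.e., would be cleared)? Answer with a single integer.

Answer: 2

Derivation:
Check each row:
  row 0: 5 empty cells -> not full
  row 1: 1 empty cell -> not full
  row 2: 0 empty cells -> FULL (clear)
  row 3: 5 empty cells -> not full
  row 4: 2 empty cells -> not full
  row 5: 3 empty cells -> not full
  row 6: 1 empty cell -> not full
  row 7: 0 empty cells -> FULL (clear)
  row 8: 4 empty cells -> not full
  row 9: 1 empty cell -> not full
Total rows cleared: 2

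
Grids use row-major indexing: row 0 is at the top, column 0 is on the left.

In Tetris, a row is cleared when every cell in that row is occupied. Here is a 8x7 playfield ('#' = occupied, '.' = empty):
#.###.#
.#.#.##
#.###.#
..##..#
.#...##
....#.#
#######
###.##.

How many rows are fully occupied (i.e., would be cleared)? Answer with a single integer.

Check each row:
  row 0: 2 empty cells -> not full
  row 1: 3 empty cells -> not full
  row 2: 2 empty cells -> not full
  row 3: 4 empty cells -> not full
  row 4: 4 empty cells -> not full
  row 5: 5 empty cells -> not full
  row 6: 0 empty cells -> FULL (clear)
  row 7: 2 empty cells -> not full
Total rows cleared: 1

Answer: 1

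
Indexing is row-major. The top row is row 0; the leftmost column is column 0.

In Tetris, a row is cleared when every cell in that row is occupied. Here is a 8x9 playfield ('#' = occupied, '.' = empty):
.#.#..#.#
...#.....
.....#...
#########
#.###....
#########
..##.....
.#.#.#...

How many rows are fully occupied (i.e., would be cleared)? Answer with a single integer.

Answer: 2

Derivation:
Check each row:
  row 0: 5 empty cells -> not full
  row 1: 8 empty cells -> not full
  row 2: 8 empty cells -> not full
  row 3: 0 empty cells -> FULL (clear)
  row 4: 5 empty cells -> not full
  row 5: 0 empty cells -> FULL (clear)
  row 6: 7 empty cells -> not full
  row 7: 6 empty cells -> not full
Total rows cleared: 2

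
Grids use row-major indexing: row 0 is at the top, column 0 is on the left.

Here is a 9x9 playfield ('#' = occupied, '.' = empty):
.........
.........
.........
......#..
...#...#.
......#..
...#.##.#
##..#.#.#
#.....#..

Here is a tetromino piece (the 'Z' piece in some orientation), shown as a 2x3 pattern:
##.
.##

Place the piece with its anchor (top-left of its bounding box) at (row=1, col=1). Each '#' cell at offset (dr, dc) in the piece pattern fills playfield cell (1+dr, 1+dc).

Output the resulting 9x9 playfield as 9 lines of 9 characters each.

Answer: .........
.##......
..##.....
......#..
...#...#.
......#..
...#.##.#
##..#.#.#
#.....#..

Derivation:
Fill (1+0,1+0) = (1,1)
Fill (1+0,1+1) = (1,2)
Fill (1+1,1+1) = (2,2)
Fill (1+1,1+2) = (2,3)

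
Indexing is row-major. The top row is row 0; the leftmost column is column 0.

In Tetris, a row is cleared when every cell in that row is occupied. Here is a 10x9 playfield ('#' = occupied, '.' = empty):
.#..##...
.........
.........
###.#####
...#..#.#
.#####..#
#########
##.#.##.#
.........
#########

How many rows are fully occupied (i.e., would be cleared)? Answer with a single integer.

Answer: 2

Derivation:
Check each row:
  row 0: 6 empty cells -> not full
  row 1: 9 empty cells -> not full
  row 2: 9 empty cells -> not full
  row 3: 1 empty cell -> not full
  row 4: 6 empty cells -> not full
  row 5: 3 empty cells -> not full
  row 6: 0 empty cells -> FULL (clear)
  row 7: 3 empty cells -> not full
  row 8: 9 empty cells -> not full
  row 9: 0 empty cells -> FULL (clear)
Total rows cleared: 2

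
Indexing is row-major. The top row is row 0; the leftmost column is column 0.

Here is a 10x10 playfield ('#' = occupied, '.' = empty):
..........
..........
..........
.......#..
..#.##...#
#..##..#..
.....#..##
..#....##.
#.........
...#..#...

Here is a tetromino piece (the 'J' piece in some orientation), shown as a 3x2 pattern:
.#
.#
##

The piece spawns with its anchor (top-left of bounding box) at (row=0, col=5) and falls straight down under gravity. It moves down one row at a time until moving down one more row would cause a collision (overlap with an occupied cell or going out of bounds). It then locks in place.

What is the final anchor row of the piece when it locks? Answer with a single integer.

Spawn at (row=0, col=5). Try each row:
  row 0: fits
  row 1: fits
  row 2: blocked -> lock at row 1

Answer: 1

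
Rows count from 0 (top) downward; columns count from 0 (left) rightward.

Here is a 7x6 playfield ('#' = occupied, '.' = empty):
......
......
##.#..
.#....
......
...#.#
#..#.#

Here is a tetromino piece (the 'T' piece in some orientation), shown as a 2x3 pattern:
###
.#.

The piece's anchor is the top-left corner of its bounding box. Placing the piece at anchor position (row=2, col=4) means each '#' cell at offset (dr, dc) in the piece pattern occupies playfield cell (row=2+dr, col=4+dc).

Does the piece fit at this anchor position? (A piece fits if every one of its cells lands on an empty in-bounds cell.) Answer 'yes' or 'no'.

Check each piece cell at anchor (2, 4):
  offset (0,0) -> (2,4): empty -> OK
  offset (0,1) -> (2,5): empty -> OK
  offset (0,2) -> (2,6): out of bounds -> FAIL
  offset (1,1) -> (3,5): empty -> OK
All cells valid: no

Answer: no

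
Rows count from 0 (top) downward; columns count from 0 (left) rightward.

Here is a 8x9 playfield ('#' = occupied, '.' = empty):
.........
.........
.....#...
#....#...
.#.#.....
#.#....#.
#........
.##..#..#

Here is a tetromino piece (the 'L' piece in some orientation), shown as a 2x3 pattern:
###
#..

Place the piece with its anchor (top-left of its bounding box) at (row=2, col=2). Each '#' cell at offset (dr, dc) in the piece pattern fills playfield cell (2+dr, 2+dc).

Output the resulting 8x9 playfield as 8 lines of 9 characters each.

Fill (2+0,2+0) = (2,2)
Fill (2+0,2+1) = (2,3)
Fill (2+0,2+2) = (2,4)
Fill (2+1,2+0) = (3,2)

Answer: .........
.........
..####...
#.#..#...
.#.#.....
#.#....#.
#........
.##..#..#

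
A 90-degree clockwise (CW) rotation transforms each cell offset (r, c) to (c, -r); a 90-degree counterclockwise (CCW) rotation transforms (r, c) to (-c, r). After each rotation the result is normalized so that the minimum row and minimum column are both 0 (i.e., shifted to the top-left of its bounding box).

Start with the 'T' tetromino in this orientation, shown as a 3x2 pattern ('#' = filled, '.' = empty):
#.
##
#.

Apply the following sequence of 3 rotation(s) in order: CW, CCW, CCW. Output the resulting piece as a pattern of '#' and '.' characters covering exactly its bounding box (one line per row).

Start:
#.
##
#.
After rotation 1 (CW):
###
.#.
After rotation 2 (CCW):
#.
##
#.
After rotation 3 (CCW):
.#.
###

Answer: .#.
###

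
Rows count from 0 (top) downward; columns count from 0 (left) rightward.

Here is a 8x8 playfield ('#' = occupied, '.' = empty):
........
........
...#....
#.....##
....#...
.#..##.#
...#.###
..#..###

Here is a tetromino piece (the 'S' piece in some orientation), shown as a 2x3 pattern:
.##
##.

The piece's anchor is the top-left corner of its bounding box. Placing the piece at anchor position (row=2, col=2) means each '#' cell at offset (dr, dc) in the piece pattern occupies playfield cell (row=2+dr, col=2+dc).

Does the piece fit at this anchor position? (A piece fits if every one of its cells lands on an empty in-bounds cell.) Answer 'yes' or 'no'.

Answer: no

Derivation:
Check each piece cell at anchor (2, 2):
  offset (0,1) -> (2,3): occupied ('#') -> FAIL
  offset (0,2) -> (2,4): empty -> OK
  offset (1,0) -> (3,2): empty -> OK
  offset (1,1) -> (3,3): empty -> OK
All cells valid: no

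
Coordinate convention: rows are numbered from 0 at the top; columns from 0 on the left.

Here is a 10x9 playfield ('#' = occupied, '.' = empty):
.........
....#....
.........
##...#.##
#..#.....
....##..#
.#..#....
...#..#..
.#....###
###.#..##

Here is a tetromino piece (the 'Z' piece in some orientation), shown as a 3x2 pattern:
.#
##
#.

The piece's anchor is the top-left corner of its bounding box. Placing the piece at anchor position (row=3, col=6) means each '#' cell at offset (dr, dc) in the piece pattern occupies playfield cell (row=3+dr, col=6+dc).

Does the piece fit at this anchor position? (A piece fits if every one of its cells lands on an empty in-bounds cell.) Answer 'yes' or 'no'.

Answer: no

Derivation:
Check each piece cell at anchor (3, 6):
  offset (0,1) -> (3,7): occupied ('#') -> FAIL
  offset (1,0) -> (4,6): empty -> OK
  offset (1,1) -> (4,7): empty -> OK
  offset (2,0) -> (5,6): empty -> OK
All cells valid: no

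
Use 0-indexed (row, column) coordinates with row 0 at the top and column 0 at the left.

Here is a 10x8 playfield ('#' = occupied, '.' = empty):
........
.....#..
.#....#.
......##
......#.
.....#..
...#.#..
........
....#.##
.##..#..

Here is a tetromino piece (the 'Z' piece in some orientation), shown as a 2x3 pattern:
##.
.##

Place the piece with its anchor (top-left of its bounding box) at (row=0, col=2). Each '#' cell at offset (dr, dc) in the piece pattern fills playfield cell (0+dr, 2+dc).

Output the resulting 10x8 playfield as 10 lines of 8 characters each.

Answer: ..##....
...###..
.#....#.
......##
......#.
.....#..
...#.#..
........
....#.##
.##..#..

Derivation:
Fill (0+0,2+0) = (0,2)
Fill (0+0,2+1) = (0,3)
Fill (0+1,2+1) = (1,3)
Fill (0+1,2+2) = (1,4)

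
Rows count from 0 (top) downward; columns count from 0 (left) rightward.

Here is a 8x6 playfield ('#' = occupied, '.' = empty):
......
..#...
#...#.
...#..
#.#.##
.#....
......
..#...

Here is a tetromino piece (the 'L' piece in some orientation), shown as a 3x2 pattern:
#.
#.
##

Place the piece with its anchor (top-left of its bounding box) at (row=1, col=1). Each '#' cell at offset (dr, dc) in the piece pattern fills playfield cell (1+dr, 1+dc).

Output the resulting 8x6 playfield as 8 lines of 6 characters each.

Answer: ......
.##...
##..#.
.###..
#.#.##
.#....
......
..#...

Derivation:
Fill (1+0,1+0) = (1,1)
Fill (1+1,1+0) = (2,1)
Fill (1+2,1+0) = (3,1)
Fill (1+2,1+1) = (3,2)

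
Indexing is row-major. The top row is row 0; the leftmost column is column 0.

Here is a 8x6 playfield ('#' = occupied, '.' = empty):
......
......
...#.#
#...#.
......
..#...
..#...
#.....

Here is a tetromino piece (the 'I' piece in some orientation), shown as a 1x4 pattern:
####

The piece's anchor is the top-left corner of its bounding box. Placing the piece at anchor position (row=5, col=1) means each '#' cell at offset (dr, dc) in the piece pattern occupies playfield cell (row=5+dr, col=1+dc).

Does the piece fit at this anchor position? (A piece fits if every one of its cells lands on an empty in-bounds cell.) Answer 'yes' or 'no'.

Answer: no

Derivation:
Check each piece cell at anchor (5, 1):
  offset (0,0) -> (5,1): empty -> OK
  offset (0,1) -> (5,2): occupied ('#') -> FAIL
  offset (0,2) -> (5,3): empty -> OK
  offset (0,3) -> (5,4): empty -> OK
All cells valid: no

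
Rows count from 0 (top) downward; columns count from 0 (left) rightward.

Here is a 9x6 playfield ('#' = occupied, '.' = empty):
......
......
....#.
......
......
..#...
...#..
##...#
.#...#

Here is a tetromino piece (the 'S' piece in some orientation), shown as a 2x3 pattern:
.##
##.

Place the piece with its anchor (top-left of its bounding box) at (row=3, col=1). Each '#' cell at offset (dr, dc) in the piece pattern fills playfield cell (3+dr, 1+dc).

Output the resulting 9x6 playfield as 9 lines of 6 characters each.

Fill (3+0,1+1) = (3,2)
Fill (3+0,1+2) = (3,3)
Fill (3+1,1+0) = (4,1)
Fill (3+1,1+1) = (4,2)

Answer: ......
......
....#.
..##..
.##...
..#...
...#..
##...#
.#...#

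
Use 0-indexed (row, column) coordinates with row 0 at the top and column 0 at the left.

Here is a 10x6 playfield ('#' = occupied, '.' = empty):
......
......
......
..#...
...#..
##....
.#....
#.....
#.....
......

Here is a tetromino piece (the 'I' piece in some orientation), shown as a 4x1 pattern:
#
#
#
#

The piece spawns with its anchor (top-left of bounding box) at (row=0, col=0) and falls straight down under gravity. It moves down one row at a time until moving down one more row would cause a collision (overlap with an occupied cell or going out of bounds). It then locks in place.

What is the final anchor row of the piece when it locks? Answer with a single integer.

Answer: 1

Derivation:
Spawn at (row=0, col=0). Try each row:
  row 0: fits
  row 1: fits
  row 2: blocked -> lock at row 1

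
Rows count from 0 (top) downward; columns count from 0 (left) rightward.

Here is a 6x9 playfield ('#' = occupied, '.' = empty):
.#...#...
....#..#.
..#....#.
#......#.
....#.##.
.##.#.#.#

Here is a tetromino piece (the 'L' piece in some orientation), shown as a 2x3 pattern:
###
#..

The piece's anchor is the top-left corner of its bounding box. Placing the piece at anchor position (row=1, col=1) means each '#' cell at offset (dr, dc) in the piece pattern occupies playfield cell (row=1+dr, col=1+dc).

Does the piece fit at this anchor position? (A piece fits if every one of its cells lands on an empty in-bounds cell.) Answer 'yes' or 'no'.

Check each piece cell at anchor (1, 1):
  offset (0,0) -> (1,1): empty -> OK
  offset (0,1) -> (1,2): empty -> OK
  offset (0,2) -> (1,3): empty -> OK
  offset (1,0) -> (2,1): empty -> OK
All cells valid: yes

Answer: yes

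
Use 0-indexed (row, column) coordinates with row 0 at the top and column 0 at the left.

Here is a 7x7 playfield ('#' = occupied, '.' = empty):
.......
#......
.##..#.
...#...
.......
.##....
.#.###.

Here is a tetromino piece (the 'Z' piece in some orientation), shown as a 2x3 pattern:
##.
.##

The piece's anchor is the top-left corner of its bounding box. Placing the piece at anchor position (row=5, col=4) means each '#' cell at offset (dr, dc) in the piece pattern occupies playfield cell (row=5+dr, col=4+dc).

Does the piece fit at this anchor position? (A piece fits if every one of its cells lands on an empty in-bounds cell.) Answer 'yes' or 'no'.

Answer: no

Derivation:
Check each piece cell at anchor (5, 4):
  offset (0,0) -> (5,4): empty -> OK
  offset (0,1) -> (5,5): empty -> OK
  offset (1,1) -> (6,5): occupied ('#') -> FAIL
  offset (1,2) -> (6,6): empty -> OK
All cells valid: no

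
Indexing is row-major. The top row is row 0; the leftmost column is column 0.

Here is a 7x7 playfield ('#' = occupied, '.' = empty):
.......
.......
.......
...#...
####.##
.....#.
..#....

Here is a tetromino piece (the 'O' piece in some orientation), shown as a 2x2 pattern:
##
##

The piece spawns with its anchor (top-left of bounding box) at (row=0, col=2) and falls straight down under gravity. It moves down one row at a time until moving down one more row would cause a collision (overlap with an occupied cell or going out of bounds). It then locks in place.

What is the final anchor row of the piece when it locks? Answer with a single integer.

Answer: 1

Derivation:
Spawn at (row=0, col=2). Try each row:
  row 0: fits
  row 1: fits
  row 2: blocked -> lock at row 1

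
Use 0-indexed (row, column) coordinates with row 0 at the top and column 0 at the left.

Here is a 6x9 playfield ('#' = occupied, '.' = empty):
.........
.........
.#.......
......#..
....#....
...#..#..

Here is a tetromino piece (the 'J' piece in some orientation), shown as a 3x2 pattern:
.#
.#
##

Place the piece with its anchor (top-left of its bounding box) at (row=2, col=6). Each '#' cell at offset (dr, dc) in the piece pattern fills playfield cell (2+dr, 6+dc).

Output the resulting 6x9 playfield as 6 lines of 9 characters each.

Answer: .........
.........
.#.....#.
......##.
....#.##.
...#..#..

Derivation:
Fill (2+0,6+1) = (2,7)
Fill (2+1,6+1) = (3,7)
Fill (2+2,6+0) = (4,6)
Fill (2+2,6+1) = (4,7)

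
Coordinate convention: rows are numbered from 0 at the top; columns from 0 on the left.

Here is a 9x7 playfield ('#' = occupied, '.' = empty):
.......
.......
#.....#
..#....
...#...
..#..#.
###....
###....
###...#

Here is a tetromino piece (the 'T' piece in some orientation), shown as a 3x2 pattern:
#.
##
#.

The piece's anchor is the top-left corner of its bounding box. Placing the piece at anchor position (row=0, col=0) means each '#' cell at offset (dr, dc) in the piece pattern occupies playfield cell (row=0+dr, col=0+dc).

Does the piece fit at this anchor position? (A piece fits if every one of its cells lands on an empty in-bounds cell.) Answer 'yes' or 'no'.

Check each piece cell at anchor (0, 0):
  offset (0,0) -> (0,0): empty -> OK
  offset (1,0) -> (1,0): empty -> OK
  offset (1,1) -> (1,1): empty -> OK
  offset (2,0) -> (2,0): occupied ('#') -> FAIL
All cells valid: no

Answer: no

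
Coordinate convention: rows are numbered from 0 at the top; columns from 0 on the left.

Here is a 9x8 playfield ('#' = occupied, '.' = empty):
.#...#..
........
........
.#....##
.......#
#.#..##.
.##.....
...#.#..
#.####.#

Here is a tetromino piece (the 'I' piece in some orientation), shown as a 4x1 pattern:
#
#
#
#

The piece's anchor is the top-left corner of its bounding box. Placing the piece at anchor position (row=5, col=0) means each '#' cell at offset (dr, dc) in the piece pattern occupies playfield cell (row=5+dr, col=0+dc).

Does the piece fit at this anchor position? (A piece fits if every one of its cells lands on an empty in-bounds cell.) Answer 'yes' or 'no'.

Check each piece cell at anchor (5, 0):
  offset (0,0) -> (5,0): occupied ('#') -> FAIL
  offset (1,0) -> (6,0): empty -> OK
  offset (2,0) -> (7,0): empty -> OK
  offset (3,0) -> (8,0): occupied ('#') -> FAIL
All cells valid: no

Answer: no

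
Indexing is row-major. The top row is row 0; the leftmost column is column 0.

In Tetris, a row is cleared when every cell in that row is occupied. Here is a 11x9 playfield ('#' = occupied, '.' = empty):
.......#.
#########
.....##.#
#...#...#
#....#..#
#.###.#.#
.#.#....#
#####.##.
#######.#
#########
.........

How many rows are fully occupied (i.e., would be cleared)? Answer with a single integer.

Check each row:
  row 0: 8 empty cells -> not full
  row 1: 0 empty cells -> FULL (clear)
  row 2: 6 empty cells -> not full
  row 3: 6 empty cells -> not full
  row 4: 6 empty cells -> not full
  row 5: 3 empty cells -> not full
  row 6: 6 empty cells -> not full
  row 7: 2 empty cells -> not full
  row 8: 1 empty cell -> not full
  row 9: 0 empty cells -> FULL (clear)
  row 10: 9 empty cells -> not full
Total rows cleared: 2

Answer: 2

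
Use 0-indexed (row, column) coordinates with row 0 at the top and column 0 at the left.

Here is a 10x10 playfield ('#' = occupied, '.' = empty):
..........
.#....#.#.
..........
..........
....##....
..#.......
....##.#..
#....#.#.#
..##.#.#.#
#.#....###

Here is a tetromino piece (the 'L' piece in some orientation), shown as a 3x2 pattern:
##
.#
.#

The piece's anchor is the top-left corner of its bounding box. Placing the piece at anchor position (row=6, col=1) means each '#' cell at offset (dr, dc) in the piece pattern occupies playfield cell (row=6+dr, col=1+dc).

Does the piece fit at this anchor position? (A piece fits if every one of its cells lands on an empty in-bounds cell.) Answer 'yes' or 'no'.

Check each piece cell at anchor (6, 1):
  offset (0,0) -> (6,1): empty -> OK
  offset (0,1) -> (6,2): empty -> OK
  offset (1,1) -> (7,2): empty -> OK
  offset (2,1) -> (8,2): occupied ('#') -> FAIL
All cells valid: no

Answer: no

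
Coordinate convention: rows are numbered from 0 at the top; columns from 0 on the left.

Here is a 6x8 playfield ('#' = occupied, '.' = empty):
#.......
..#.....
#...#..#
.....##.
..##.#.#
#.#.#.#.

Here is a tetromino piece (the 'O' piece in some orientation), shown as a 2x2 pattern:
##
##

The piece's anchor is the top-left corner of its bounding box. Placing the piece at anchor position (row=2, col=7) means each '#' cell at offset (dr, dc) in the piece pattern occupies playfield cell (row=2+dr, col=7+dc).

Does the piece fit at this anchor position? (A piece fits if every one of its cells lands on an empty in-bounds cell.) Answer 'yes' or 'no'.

Check each piece cell at anchor (2, 7):
  offset (0,0) -> (2,7): occupied ('#') -> FAIL
  offset (0,1) -> (2,8): out of bounds -> FAIL
  offset (1,0) -> (3,7): empty -> OK
  offset (1,1) -> (3,8): out of bounds -> FAIL
All cells valid: no

Answer: no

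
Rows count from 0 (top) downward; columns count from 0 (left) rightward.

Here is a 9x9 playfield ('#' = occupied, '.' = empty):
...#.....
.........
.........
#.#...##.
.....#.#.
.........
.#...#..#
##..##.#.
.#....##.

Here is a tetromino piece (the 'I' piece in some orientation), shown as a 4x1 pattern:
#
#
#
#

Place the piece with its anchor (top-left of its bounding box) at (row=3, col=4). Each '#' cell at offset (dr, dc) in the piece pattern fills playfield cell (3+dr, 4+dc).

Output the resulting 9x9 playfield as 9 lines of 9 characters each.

Fill (3+0,4+0) = (3,4)
Fill (3+1,4+0) = (4,4)
Fill (3+2,4+0) = (5,4)
Fill (3+3,4+0) = (6,4)

Answer: ...#.....
.........
.........
#.#.#.##.
....##.#.
....#....
.#..##..#
##..##.#.
.#....##.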